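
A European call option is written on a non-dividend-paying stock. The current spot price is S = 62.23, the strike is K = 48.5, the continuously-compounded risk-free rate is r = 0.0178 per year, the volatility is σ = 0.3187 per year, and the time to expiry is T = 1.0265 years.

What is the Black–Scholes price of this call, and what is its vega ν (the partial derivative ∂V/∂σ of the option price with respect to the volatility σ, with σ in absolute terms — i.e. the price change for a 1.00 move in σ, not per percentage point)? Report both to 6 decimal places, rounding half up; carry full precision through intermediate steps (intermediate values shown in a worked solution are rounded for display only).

σ√T = 0.3187·√1.0265 = 0.322895
d₁ = (ln(S/K) + (r+σ²/2)T) / (σ√T) = (ln(62.23/48.5) + (0.0178+0.3187²/2)·1.0265) / 0.322895 = (0.249273 + 0.070402) / 0.322895 = 0.990030
d₂ = d₁ − σ√T = 0.990030 − 0.322895 = 0.667134
e^{−rT} = e^{−0.0178·1.0265} = 0.981894
N(d₁) = 0.838920,  N(d₂) = 0.747657
Call price V = S·N(d₁) − K·e^{−rT}·N(d₂) = 52.206001 − 35.604817 = 16.601185
φ(d₁) = (1/√(2π))·e^{−d₁²/2} = 0.244383
ν = S·φ(d₁)·√T = 15.408155

price = 16.601185
ν = 15.408155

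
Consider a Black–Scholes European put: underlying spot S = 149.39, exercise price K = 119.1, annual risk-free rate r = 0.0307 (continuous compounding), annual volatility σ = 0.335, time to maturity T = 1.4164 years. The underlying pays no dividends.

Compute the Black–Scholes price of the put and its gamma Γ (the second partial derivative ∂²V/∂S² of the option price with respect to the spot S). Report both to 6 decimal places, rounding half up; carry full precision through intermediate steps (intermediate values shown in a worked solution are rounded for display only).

σ√T = 0.335·√1.4164 = 0.398692
d₁ = (ln(S/K) + (r+σ²/2)T) / (σ√T) = (ln(149.39/119.1) + (0.0307+0.335²/2)·1.4164) / 0.398692 = (0.226597 + 0.122961) / 0.398692 = 0.876762
d₂ = d₁ − σ√T = 0.876762 − 0.398692 = 0.478070
e^{−rT} = e^{−0.0307·1.4164} = 0.957448
N(−d₁) = 0.190308,  N(−d₂) = 0.316300
Put price V = K·e^{−rT}·N(−d₂) − S·N(−d₁) = 36.068395 − 28.430117 = 7.638278
φ(d₁) = (1/√(2π))·e^{−d₁²/2} = 0.271636
Γ = φ(d₁) / (S·σ·√T) = 0.004561

price = 7.638278
Γ = 0.004561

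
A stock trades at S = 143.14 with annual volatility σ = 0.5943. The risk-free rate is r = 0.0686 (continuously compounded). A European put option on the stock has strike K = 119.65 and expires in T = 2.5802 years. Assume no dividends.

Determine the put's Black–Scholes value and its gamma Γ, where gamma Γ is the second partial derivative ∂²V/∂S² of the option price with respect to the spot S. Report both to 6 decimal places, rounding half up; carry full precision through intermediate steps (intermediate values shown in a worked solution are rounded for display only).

σ√T = 0.5943·√2.5802 = 0.954624
d₁ = (ln(S/K) + (r+σ²/2)T) / (σ√T) = (ln(143.14/119.65) + (0.0686+0.5943²/2)·2.5802) / 0.954624 = (0.179252 + 0.632655) / 0.954624 = 0.850500
d₂ = d₁ − σ√T = 0.850500 − 0.954624 = -0.104124
e^{−rT} = e^{−0.0686·2.5802} = 0.837778
N(−d₁) = 0.197524,  N(−d₂) = 0.541465
Put price V = K·e^{−rT}·N(−d₂) − S·N(−d₁) = 54.276512 − 28.273531 = 26.002982
φ(d₁) = (1/√(2π))·e^{−d₁²/2} = 0.277867
Γ = φ(d₁) / (S·σ·√T) = 0.002033

price = 26.002982
Γ = 0.002033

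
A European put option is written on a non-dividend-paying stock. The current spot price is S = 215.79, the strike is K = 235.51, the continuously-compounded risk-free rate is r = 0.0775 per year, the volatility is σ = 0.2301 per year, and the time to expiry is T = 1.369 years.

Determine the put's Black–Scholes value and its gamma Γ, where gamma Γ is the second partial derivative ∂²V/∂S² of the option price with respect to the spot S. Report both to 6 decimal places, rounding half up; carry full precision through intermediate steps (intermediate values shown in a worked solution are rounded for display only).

price = 20.954846
Γ = 0.006726

σ√T = 0.2301·√1.369 = 0.269227
d₁ = (ln(S/K) + (r+σ²/2)T) / (σ√T) = (ln(215.79/235.51) + (0.0775+0.2301²/2)·1.369) / 0.269227 = (-0.087448 + 0.142339) / 0.269227 = 0.203885
d₂ = d₁ − σ√T = 0.203885 − 0.269227 = -0.065342
e^{−rT} = e^{−0.0775·1.369} = 0.899337
N(−d₁) = 0.419222,  N(−d₂) = 0.526049
Put price V = K·e^{−rT}·N(−d₂) − S·N(−d₁) = 111.418672 − 90.463826 = 20.954846
φ(d₁) = (1/√(2π))·e^{−d₁²/2} = 0.390736
Γ = φ(d₁) / (S·σ·√T) = 0.006726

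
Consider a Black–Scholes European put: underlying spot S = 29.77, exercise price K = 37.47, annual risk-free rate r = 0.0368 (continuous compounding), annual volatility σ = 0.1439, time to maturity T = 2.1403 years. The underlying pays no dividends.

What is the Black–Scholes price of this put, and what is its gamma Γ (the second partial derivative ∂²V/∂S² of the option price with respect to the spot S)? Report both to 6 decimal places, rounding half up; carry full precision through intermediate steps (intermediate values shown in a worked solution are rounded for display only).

σ√T = 0.1439·√2.1403 = 0.210522
d₁ = (ln(S/K) + (r+σ²/2)T) / (σ√T) = (ln(29.77/37.47) + (0.0368+0.1439²/2)·2.1403) / 0.210522 = (-0.230039 + 0.100923) / 0.210522 = -0.613315
d₂ = d₁ − σ√T = -0.613315 − 0.210522 = -0.823838
e^{−rT} = e^{−0.0368·2.1403} = 0.924259
N(−d₁) = 0.730166,  N(−d₂) = 0.794984
Put price V = K·e^{−rT}·N(−d₂) − S·N(−d₁) = 27.531875 − 21.737045 = 5.794830
φ(d₁) = (1/√(2π))·e^{−d₁²/2} = 0.330544
Γ = φ(d₁) / (S·σ·√T) = 0.052741

price = 5.794830
Γ = 0.052741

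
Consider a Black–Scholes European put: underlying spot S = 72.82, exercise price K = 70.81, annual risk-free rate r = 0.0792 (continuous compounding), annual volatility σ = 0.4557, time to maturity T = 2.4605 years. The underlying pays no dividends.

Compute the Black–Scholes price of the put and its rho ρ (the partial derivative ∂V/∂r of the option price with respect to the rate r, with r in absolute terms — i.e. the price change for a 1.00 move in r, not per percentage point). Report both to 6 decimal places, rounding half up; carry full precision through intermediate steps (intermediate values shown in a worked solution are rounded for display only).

σ√T = 0.4557·√2.4605 = 0.714810
d₁ = (ln(S/K) + (r+σ²/2)T) / (σ√T) = (ln(72.82/70.81) + (0.0792+0.4557²/2)·2.4605) / 0.714810 = (0.027990 + 0.450348) / 0.714810 = 0.669183
d₂ = d₁ − σ√T = 0.669183 − 0.714810 = -0.045627
e^{−rT} = e^{−0.0792·2.4605} = 0.822940
N(−d₁) = 0.251689,  N(−d₂) = 0.518196
Put price V = K·e^{−rT}·N(−d₂) − S·N(−d₁) = 30.196544 − 18.328021 = 11.868523
ρ = −K·T·e^{−rT}·N(−d₂) = -74.298596

price = 11.868523
ρ = -74.298596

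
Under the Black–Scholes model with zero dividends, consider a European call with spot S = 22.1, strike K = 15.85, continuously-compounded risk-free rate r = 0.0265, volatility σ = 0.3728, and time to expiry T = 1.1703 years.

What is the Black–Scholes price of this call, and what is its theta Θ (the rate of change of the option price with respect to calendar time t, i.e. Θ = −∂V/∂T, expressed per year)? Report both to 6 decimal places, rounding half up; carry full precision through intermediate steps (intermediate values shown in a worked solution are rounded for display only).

price = 7.469645
Θ = -1.135641

σ√T = 0.3728·√1.1703 = 0.403297
d₁ = (ln(S/K) + (r+σ²/2)T) / (σ√T) = (ln(22.1/15.85) + (0.0265+0.3728²/2)·1.1703) / 0.403297 = (0.332408 + 0.112337) / 0.403297 = 1.102774
d₂ = d₁ − σ√T = 1.102774 − 0.403297 = 0.699478
e^{−rT} = e^{−0.0265·1.1703} = 0.969463
N(d₁) = 0.864937,  N(d₂) = 0.757873
Call price V = S·N(d₁) − K·e^{−rT}·N(d₂) = 19.115117 − 11.645472 = 7.469645
φ(d₁) = (1/√(2π))·e^{−d₁²/2} = 0.217188
Θ = −S·φ(d₁)·σ/(2√T) − r·K·e^{−rT}·N(d₂) = −0.827036 − 0.308605 = -1.135641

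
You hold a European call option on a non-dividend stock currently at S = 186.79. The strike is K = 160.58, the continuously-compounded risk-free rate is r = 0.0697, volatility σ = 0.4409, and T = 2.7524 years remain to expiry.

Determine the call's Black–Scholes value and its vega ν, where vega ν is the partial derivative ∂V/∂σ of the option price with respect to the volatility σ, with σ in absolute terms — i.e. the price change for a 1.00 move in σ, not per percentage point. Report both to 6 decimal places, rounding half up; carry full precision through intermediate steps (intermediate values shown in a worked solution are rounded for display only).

σ√T = 0.4409·√2.7524 = 0.731469
d₁ = (ln(S/K) + (r+σ²/2)T) / (σ√T) = (ln(186.79/160.58) + (0.0697+0.4409²/2)·2.7524) / 0.731469 = (0.151193 + 0.459366) / 0.731469 = 0.834702
d₂ = d₁ − σ√T = 0.834702 − 0.731469 = 0.103233
e^{−rT} = e^{−0.0697·2.7524} = 0.825437
N(d₁) = 0.798057,  N(d₂) = 0.541111
Call price V = S·N(d₁) − K·e^{−rT}·N(d₂) = 149.069100 − 71.723538 = 77.345562
φ(d₁) = (1/√(2π))·e^{−d₁²/2} = 0.281590
ν = S·φ(d₁)·√T = 87.262391

price = 77.345562
ν = 87.262391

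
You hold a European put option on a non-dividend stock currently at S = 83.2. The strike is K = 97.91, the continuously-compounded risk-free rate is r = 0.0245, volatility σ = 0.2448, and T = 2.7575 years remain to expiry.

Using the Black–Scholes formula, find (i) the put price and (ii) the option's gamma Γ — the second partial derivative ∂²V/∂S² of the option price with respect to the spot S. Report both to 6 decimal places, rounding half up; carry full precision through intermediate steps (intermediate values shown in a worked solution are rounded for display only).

price = 18.605718
Γ = 0.011790

σ√T = 0.2448·√2.7575 = 0.406508
d₁ = (ln(S/K) + (r+σ²/2)T) / (σ√T) = (ln(83.2/97.91) + (0.0245+0.2448²/2)·2.7575) / 0.406508 = (-0.162801 + 0.150183) / 0.406508 = -0.031040
d₂ = d₁ − σ√T = -0.031040 − 0.406508 = -0.437549
e^{−rT} = e^{−0.0245·2.7575} = 0.934673
N(−d₁) = 0.512381,  N(−d₂) = 0.669143
Put price V = K·e^{−rT}·N(−d₂) − S·N(−d₁) = 61.235846 − 42.630128 = 18.605718
φ(d₁) = (1/√(2π))·e^{−d₁²/2} = 0.398750
Γ = φ(d₁) / (S·σ·√T) = 0.011790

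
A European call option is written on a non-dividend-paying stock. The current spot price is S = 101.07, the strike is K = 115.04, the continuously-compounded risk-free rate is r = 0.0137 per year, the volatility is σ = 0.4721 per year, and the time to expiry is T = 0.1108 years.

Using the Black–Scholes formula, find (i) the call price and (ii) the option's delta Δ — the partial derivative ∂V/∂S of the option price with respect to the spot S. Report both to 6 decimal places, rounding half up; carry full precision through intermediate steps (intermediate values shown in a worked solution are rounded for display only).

price = 1.981276
Δ = 0.230979

σ√T = 0.4721·√0.1108 = 0.157146
d₁ = (ln(S/K) + (r+σ²/2)T) / (σ√T) = (ln(101.07/115.04) + (0.0137+0.4721²/2)·0.1108) / 0.157146 = (-0.129467 + 0.013865) / 0.157146 = -0.735628
d₂ = d₁ − σ√T = -0.735628 − 0.157146 = -0.892774
e^{−rT} = e^{−0.0137·0.1108} = 0.998483
N(d₁) = 0.230979,  N(d₂) = 0.185989
Call price V = S·N(d₁) − K·e^{−rT}·N(d₂) = 23.345007 − 21.363731 = 1.981276
Δ = N(d₁) = 0.230979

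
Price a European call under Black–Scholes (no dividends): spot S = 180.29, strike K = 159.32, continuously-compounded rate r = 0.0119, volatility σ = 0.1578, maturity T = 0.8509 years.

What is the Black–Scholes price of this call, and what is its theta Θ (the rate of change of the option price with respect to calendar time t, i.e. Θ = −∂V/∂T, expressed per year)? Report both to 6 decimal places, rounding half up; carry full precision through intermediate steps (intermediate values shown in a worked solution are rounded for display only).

price = 24.951445
Θ = -5.265782

σ√T = 0.1578·√0.8509 = 0.145561
d₁ = (ln(S/K) + (r+σ²/2)T) / (σ√T) = (ln(180.29/159.32) + (0.0119+0.1578²/2)·0.8509) / 0.145561 = (0.123652 + 0.020720) / 0.145561 = 0.991827
d₂ = d₁ − σ√T = 0.991827 − 0.145561 = 0.846265
e^{−rT} = e^{−0.0119·0.8509} = 0.989925
N(d₁) = 0.839359,  N(d₂) = 0.801298
Call price V = S·N(d₁) − K·e^{−rT}·N(d₂) = 151.328023 − 126.376578 = 24.951445
φ(d₁) = (1/√(2π))·e^{−d₁²/2} = 0.243948
Θ = −S·φ(d₁)·σ/(2√T) − r·K·e^{−rT}·N(d₂) = −3.761901 − 1.503881 = -5.265782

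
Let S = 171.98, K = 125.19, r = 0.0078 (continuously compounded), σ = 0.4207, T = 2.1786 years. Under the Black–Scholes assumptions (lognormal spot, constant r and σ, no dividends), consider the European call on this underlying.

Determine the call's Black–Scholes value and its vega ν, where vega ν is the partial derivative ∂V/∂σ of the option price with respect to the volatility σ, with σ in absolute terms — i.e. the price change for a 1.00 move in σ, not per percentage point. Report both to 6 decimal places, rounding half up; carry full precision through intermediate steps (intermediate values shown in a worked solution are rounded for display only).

σ√T = 0.4207·√2.1786 = 0.620957
d₁ = (ln(S/K) + (r+σ²/2)T) / (σ√T) = (ln(171.98/125.19) + (0.0078+0.4207²/2)·2.1786) / 0.620957 = (0.317546 + 0.209787) / 0.620957 = 0.849226
d₂ = d₁ − σ√T = 0.849226 − 0.620957 = 0.228269
e^{−rT} = e^{−0.0078·2.1786} = 0.983150
N(d₁) = 0.802122,  N(d₂) = 0.590281
Call price V = S·N(d₁) − K·e^{−rT}·N(d₂) = 137.948961 − 72.652198 = 65.296763
φ(d₁) = (1/√(2π))·e^{−d₁²/2} = 0.278168
ν = S·φ(d₁)·√T = 70.611205

price = 65.296763
ν = 70.611205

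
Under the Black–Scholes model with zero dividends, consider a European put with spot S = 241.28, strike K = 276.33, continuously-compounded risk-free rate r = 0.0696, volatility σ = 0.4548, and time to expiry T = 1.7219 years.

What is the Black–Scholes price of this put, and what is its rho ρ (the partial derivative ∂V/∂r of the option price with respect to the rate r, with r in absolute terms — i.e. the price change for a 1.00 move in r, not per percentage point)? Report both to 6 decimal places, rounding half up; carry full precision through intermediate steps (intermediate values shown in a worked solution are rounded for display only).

σ√T = 0.4548·√1.7219 = 0.596794
d₁ = (ln(S/K) + (r+σ²/2)T) / (σ√T) = (ln(241.28/276.33) + (0.0696+0.4548²/2)·1.7219) / 0.596794 = (-0.135638 + 0.297926) / 0.596794 = 0.271933
d₂ = d₁ − σ√T = 0.271933 − 0.596794 = -0.324861
e^{−rT} = e^{−0.0696·1.7219} = 0.887059
N(−d₁) = 0.392837,  N(−d₂) = 0.627357
Put price V = K·e^{−rT}·N(−d₂) − S·N(−d₁) = 153.778266 − 94.783645 = 58.994620
ρ = −K·T·e^{−rT}·N(−d₂) = -264.790796

price = 58.994620
ρ = -264.790796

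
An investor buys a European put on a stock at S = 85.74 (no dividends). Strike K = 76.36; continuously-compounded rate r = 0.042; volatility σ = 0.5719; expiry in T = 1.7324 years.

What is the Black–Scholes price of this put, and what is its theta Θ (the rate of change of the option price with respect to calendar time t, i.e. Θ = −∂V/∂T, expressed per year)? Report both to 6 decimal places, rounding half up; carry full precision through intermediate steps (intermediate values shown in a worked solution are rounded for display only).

σ√T = 0.5719·√1.7324 = 0.752739
d₁ = (ln(S/K) + (r+σ²/2)T) / (σ√T) = (ln(85.74/76.36) + (0.042+0.5719²/2)·1.7324) / 0.752739 = (0.115860 + 0.356068) / 0.752739 = 0.626949
d₂ = d₁ − σ√T = 0.626949 − 0.752739 = -0.125789
e^{−rT} = e^{−0.042·1.7324} = 0.929823
N(−d₁) = 0.265346,  N(−d₂) = 0.550051
Put price V = K·e^{−rT}·N(−d₂) − S·N(−d₁) = 39.054310 − 22.750785 = 16.303525
φ(d₁) = (1/√(2π))·e^{−d₁²/2} = 0.327761
Θ = −S·φ(d₁)·σ/(2√T) + r·K·e^{−rT}·N(−d₂) = −6.105293 + 1.640281 = -4.465011

price = 16.303525
Θ = -4.465011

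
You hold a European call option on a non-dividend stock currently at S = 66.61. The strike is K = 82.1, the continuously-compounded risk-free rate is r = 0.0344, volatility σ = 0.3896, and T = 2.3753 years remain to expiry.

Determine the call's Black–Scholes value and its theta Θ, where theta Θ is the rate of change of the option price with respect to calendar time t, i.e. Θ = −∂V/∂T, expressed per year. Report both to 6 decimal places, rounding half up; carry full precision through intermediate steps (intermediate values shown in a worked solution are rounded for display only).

price = 12.627656
Θ = -4.137482

σ√T = 0.3896·√2.3753 = 0.600452
d₁ = (ln(S/K) + (r+σ²/2)T) / (σ√T) = (ln(66.61/82.1) + (0.0344+0.3896²/2)·2.3753) / 0.600452 = (-0.209083 + 0.261982) / 0.600452 = 0.088097
d₂ = d₁ − σ√T = 0.088097 − 0.600452 = -0.512354
e^{−rT} = e^{−0.0344·2.3753} = 0.921539
N(d₁) = 0.535100,  N(d₂) = 0.304201
Call price V = S·N(d₁) − K·e^{−rT}·N(d₂) = 35.643035 − 23.015379 = 12.627656
φ(d₁) = (1/√(2π))·e^{−d₁²/2} = 0.397397
Θ = −S·φ(d₁)·σ/(2√T) − r·K·e^{−rT}·N(d₂) = −3.345753 − 0.791729 = -4.137482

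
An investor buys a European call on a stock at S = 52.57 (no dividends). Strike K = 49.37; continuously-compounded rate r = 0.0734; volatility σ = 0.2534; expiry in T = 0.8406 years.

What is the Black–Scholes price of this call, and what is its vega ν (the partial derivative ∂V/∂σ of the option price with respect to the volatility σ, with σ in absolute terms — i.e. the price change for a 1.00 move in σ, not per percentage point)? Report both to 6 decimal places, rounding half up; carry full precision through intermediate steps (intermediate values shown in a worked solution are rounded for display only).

σ√T = 0.2534·√0.8406 = 0.232328
d₁ = (ln(S/K) + (r+σ²/2)T) / (σ√T) = (ln(52.57/49.37) + (0.0734+0.2534²/2)·0.8406) / 0.232328 = (0.062803 + 0.088688) / 0.232328 = 0.652056
d₂ = d₁ − σ√T = 0.652056 − 0.232328 = 0.419728
e^{−rT} = e^{−0.0734·0.8406} = 0.940165
N(d₁) = 0.742818,  N(d₂) = 0.662658
Call price V = S·N(d₁) − K·e^{−rT}·N(d₂) = 39.049918 − 30.757895 = 8.292023
φ(d₁) = (1/√(2π))·e^{−d₁²/2} = 0.322540
ν = S·φ(d₁)·√T = 15.545928

price = 8.292023
ν = 15.545928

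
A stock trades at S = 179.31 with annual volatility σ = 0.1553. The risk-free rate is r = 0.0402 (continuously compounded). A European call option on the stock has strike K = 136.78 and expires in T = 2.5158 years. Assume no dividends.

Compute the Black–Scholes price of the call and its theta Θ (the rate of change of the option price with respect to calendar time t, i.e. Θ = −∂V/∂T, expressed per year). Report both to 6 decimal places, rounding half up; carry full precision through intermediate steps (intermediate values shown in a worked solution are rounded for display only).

σ√T = 0.1553·√2.5158 = 0.246326
d₁ = (ln(S/K) + (r+σ²/2)T) / (σ√T) = (ln(179.31/136.78) + (0.0402+0.1553²/2)·2.5158) / 0.246326 = (0.270742 + 0.131473) / 0.246326 = 1.632862
d₂ = d₁ − σ√T = 1.632862 − 0.246326 = 1.386536
e^{−rT} = e^{−0.0402·2.5158} = 0.903811
N(d₁) = 0.948751,  N(d₂) = 0.917208
Call price V = S·N(d₁) − K·e^{−rT}·N(d₂) = 170.120538 − 113.388284 = 56.732254
φ(d₁) = (1/√(2π))·e^{−d₁²/2} = 0.105183
Θ = −S·φ(d₁)·σ/(2√T) − r·K·e^{−rT}·N(d₂) = −0.923319 − 4.558209 = -5.481528

price = 56.732254
Θ = -5.481528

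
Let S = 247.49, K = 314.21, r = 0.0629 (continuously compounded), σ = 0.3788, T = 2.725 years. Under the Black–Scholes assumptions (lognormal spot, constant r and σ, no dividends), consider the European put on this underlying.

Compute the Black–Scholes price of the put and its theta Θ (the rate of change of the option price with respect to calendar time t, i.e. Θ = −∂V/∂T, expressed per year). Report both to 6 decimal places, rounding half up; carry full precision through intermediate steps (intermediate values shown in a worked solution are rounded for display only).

σ√T = 0.3788·√2.725 = 0.625307
d₁ = (ln(S/K) + (r+σ²/2)T) / (σ√T) = (ln(247.49/314.21) + (0.0629+0.3788²/2)·2.725) / 0.625307 = (-0.238691 + 0.366907) / 0.625307 = 0.205044
d₂ = d₁ − σ√T = 0.205044 − 0.625307 = -0.420263
e^{−rT} = e^{−0.0629·2.725} = 0.842482
N(−d₁) = 0.418769,  N(−d₂) = 0.662853
Put price V = K·e^{−rT}·N(−d₂) − S·N(−d₁) = 175.468127 − 103.641100 = 71.827028
φ(d₁) = (1/√(2π))·e^{−d₁²/2} = 0.390643
Θ = −S·φ(d₁)·σ/(2√T) + r·K·e^{−rT}·N(−d₂) = −11.092640 + 11.036945 = -0.055694

price = 71.827028
Θ = -0.055694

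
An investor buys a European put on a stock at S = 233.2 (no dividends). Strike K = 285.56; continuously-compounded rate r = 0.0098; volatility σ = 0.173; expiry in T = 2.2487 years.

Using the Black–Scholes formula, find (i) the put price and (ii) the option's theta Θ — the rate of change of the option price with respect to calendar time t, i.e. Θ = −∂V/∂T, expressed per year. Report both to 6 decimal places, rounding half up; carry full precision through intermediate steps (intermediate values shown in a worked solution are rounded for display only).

σ√T = 0.173·√2.2487 = 0.259425
d₁ = (ln(S/K) + (r+σ²/2)T) / (σ√T) = (ln(233.2/285.56) + (0.0098+0.173²/2)·2.2487) / 0.259425 = (-0.202556 + 0.055688) / 0.259425 = -0.566128
d₂ = d₁ − σ√T = -0.566128 − 0.259425 = -0.825553
e^{−rT} = e^{−0.0098·2.2487} = 0.978204
N(−d₁) = 0.714347,  N(−d₂) = 0.795471
Put price V = K·e^{−rT}·N(−d₂) − S·N(−d₁) = 222.203632 − 166.585634 = 55.617999
φ(d₁) = (1/√(2π))·e^{−d₁²/2} = 0.339871
Θ = −S·φ(d₁)·σ/(2√T) + r·K·e^{−rT}·N(−d₂) = −4.571861 + 2.177596 = -2.394266

price = 55.617999
Θ = -2.394266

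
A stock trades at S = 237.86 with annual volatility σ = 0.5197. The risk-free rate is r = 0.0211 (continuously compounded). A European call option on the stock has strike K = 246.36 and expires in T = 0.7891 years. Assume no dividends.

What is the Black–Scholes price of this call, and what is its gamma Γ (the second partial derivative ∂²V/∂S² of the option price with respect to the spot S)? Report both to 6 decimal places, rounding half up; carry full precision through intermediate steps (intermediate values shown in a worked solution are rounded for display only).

price = 41.644670
Γ = 0.003567

σ√T = 0.5197·√0.7891 = 0.461656
d₁ = (ln(S/K) + (r+σ²/2)T) / (σ√T) = (ln(237.86/246.36) + (0.0211+0.5197²/2)·0.7891) / 0.461656 = (-0.035112 + 0.123213) / 0.461656 = 0.190838
d₂ = d₁ − σ√T = 0.190838 − 0.461656 = -0.270818
e^{−rT} = e^{−0.0211·0.7891} = 0.983488
N(d₁) = 0.575674,  N(d₂) = 0.393265
Call price V = S·N(d₁) − K·e^{−rT}·N(d₂) = 136.929775 − 95.285104 = 41.644670
φ(d₁) = (1/√(2π))·e^{−d₁²/2} = 0.391743
Γ = φ(d₁) / (S·σ·√T) = 0.003567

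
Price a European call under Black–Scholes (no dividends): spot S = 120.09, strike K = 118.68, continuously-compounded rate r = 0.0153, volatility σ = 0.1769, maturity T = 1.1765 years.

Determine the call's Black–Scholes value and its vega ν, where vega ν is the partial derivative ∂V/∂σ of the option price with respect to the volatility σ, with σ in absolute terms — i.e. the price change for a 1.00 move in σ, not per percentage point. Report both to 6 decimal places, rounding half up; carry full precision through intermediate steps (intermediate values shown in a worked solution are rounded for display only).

price = 10.915954
ν = 50.349969

σ√T = 0.1769·√1.1765 = 0.191877
d₁ = (ln(S/K) + (r+σ²/2)T) / (σ√T) = (ln(120.09/118.68) + (0.0153+0.1769²/2)·1.1765) / 0.191877 = (0.011811 + 0.036409) / 0.191877 = 0.251304
d₂ = d₁ − σ√T = 0.251304 − 0.191877 = 0.059427
e^{−rT} = e^{−0.0153·1.1765} = 0.982161
N(d₁) = 0.599211,  N(d₂) = 0.523694
Call price V = S·N(d₁) − K·e^{−rT}·N(d₂) = 71.959191 − 61.043237 = 10.915954
φ(d₁) = (1/√(2π))·e^{−d₁²/2} = 0.386542
ν = S·φ(d₁)·√T = 50.349969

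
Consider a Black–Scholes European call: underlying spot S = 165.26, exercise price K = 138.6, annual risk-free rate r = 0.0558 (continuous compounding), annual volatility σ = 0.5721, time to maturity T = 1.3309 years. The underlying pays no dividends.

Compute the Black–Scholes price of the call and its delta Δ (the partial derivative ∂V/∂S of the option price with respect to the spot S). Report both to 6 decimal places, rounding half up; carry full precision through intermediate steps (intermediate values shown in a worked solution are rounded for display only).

σ√T = 0.5721·√1.3309 = 0.660001
d₁ = (ln(S/K) + (r+σ²/2)T) / (σ√T) = (ln(165.26/138.6) + (0.0558+0.5721²/2)·1.3309) / 0.660001 = (0.175928 + 0.292065) / 0.660001 = 0.709079
d₂ = d₁ − σ√T = 0.709079 − 0.660001 = 0.049078
e^{−rT} = e^{−0.0558·1.3309} = 0.928426
N(d₁) = 0.760862,  N(d₂) = 0.519571
Call price V = S·N(d₁) − K·e^{−rT}·N(d₂) = 125.740094 − 66.858385 = 58.881708
Δ = N(d₁) = 0.760862

price = 58.881708
Δ = 0.760862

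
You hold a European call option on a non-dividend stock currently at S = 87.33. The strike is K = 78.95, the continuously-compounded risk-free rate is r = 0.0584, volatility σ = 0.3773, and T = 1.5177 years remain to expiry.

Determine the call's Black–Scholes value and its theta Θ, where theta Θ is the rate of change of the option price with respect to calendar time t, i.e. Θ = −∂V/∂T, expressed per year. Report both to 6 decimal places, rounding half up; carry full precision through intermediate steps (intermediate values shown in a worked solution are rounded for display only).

price = 23.378568
Θ = -6.750107

σ√T = 0.3773·√1.5177 = 0.464815
d₁ = (ln(S/K) + (r+σ²/2)T) / (σ√T) = (ln(87.33/78.95) + (0.0584+0.3773²/2)·1.5177) / 0.464815 = (0.100879 + 0.196660) / 0.464815 = 0.640125
d₂ = d₁ − σ√T = 0.640125 − 0.464815 = 0.175310
e^{−rT} = e^{−0.0584·1.5177} = 0.915181
N(d₁) = 0.738954,  N(d₂) = 0.569582
Call price V = S·N(d₁) − K·e^{−rT}·N(d₂) = 64.532872 − 41.154305 = 23.378568
φ(d₁) = (1/√(2π))·e^{−d₁²/2} = 0.325036
Θ = −S·φ(d₁)·σ/(2√T) − r·K·e^{−rT}·N(d₂) = −4.346695 − 2.403411 = -6.750107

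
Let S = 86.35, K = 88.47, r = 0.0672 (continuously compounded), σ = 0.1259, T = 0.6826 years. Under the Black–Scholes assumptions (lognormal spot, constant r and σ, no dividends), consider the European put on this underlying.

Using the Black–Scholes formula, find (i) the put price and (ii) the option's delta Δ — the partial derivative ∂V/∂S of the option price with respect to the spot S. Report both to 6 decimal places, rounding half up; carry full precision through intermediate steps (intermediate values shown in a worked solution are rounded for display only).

price = 2.696281
Δ = -0.397502

σ√T = 0.1259·√0.6826 = 0.104018
d₁ = (ln(S/K) + (r+σ²/2)T) / (σ√T) = (ln(86.35/88.47) + (0.0672+0.1259²/2)·0.6826) / 0.104018 = (-0.024255 + 0.051281) / 0.104018 = 0.259819
d₂ = d₁ − σ√T = 0.259819 − 0.104018 = 0.155801
e^{−rT} = e^{−0.0672·0.6826} = 0.955165
N(−d₁) = 0.397502,  N(−d₂) = 0.438095
Put price V = K·e^{−rT}·N(−d₂) − S·N(−d₁) = 37.020547 − 34.324266 = 2.696281
Δ = −N(−d₁) = -0.397502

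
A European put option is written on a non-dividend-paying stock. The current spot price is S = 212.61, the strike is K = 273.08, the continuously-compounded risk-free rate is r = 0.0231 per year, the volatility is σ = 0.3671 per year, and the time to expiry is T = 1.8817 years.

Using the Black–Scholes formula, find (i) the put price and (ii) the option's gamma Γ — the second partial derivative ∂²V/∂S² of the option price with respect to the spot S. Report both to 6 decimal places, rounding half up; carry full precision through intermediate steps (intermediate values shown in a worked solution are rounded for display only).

σ√T = 0.3671·√1.8817 = 0.503570
d₁ = (ln(S/K) + (r+σ²/2)T) / (σ√T) = (ln(212.61/273.08) + (0.0231+0.3671²/2)·1.8817) / 0.503570 = (-0.250305 + 0.170258) / 0.503570 = -0.158959
d₂ = d₁ − σ√T = -0.158959 − 0.503570 = -0.662528
e^{−rT} = e^{−0.0231·1.8817} = 0.957464
N(−d₁) = 0.563149,  N(−d₂) = 0.746184
Put price V = K·e^{−rT}·N(−d₂) − S·N(−d₁) = 195.100351 − 119.731176 = 75.369176
φ(d₁) = (1/√(2π))·e^{−d₁²/2} = 0.393934
Γ = φ(d₁) / (S·σ·√T) = 0.003679

price = 75.369176
Γ = 0.003679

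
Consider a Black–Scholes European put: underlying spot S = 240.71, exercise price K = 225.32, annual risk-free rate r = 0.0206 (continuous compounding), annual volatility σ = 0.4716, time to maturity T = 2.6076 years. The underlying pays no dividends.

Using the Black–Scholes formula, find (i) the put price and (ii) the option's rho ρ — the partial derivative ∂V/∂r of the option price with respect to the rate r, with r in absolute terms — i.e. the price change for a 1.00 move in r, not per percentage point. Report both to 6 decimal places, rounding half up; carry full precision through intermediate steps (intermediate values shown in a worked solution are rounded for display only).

σ√T = 0.4716·√2.6076 = 0.761543
d₁ = (ln(S/K) + (r+σ²/2)T) / (σ√T) = (ln(240.71/225.32) + (0.0206+0.4716²/2)·2.6076) / 0.761543 = (0.066071 + 0.343690) / 0.761543 = 0.538068
d₂ = d₁ − σ√T = 0.538068 − 0.761543 = -0.223475
e^{−rT} = e^{−0.0206·2.6076} = 0.947701
N(−d₁) = 0.295265,  N(−d₂) = 0.588417
Put price V = K·e^{−rT}·N(−d₂) − S·N(−d₁) = 125.648190 − 71.073280 = 54.574910
ρ = −K·T·e^{−rT}·N(−d₂) = -327.640220

price = 54.574910
ρ = -327.640220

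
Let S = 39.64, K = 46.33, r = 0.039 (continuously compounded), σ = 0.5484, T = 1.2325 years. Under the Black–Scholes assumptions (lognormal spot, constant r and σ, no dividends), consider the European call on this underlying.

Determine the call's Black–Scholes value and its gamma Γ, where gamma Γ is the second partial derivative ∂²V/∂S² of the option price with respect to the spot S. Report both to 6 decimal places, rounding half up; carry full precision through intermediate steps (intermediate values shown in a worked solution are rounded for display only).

σ√T = 0.5484·√1.2325 = 0.608823
d₁ = (ln(S/K) + (r+σ²/2)T) / (σ√T) = (ln(39.64/46.33) + (0.039+0.5484²/2)·1.2325) / 0.608823 = (-0.155951 + 0.233400) / 0.608823 = 0.127211
d₂ = d₁ − σ√T = 0.127211 − 0.608823 = -0.481612
e^{−rT} = e^{−0.039·1.2325} = 0.953069
N(d₁) = 0.550613,  N(d₂) = 0.315041
Call price V = S·N(d₁) − K·e^{−rT}·N(d₂) = 21.826315 − 13.910857 = 7.915459
φ(d₁) = (1/√(2π))·e^{−d₁²/2} = 0.395727
Γ = φ(d₁) / (S·σ·√T) = 0.016397

price = 7.915459
Γ = 0.016397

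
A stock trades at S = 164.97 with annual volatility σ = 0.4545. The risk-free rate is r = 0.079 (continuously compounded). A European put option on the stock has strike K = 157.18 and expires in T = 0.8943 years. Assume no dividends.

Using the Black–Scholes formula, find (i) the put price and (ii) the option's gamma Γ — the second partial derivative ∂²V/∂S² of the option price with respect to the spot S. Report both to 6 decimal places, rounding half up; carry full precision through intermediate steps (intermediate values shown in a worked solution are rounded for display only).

price = 18.232849
Γ = 0.004985

σ√T = 0.4545·√0.8943 = 0.429809
d₁ = (ln(S/K) + (r+σ²/2)T) / (σ√T) = (ln(164.97/157.18) + (0.079+0.4545²/2)·0.8943) / 0.429809 = (0.048372 + 0.163018) / 0.429809 = 0.491822
d₂ = d₁ − σ√T = 0.491822 − 0.429809 = 0.062013
e^{−rT} = e^{−0.079·0.8943} = 0.931788
N(−d₁) = 0.311423,  N(−d₂) = 0.475276
Put price V = K·e^{−rT}·N(−d₂) − S·N(−d₁) = 69.608225 − 51.375377 = 18.232849
φ(d₁) = (1/√(2π))·e^{−d₁²/2} = 0.353496
Γ = φ(d₁) / (S·σ·√T) = 0.004985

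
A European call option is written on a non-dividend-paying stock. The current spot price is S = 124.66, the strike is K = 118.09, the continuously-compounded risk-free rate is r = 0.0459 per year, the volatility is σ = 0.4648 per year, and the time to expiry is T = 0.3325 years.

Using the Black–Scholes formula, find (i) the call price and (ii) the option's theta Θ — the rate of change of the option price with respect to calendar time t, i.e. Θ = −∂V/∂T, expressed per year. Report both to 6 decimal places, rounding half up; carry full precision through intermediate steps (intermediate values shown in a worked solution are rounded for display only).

price = 17.448500
Θ = -21.488853

σ√T = 0.4648·√0.3325 = 0.268017
d₁ = (ln(S/K) + (r+σ²/2)T) / (σ√T) = (ln(124.66/118.09) + (0.0459+0.4648²/2)·0.3325) / 0.268017 = (0.054143 + 0.051178) / 0.268017 = 0.392965
d₂ = d₁ − σ√T = 0.392965 − 0.268017 = 0.124948
e^{−rT} = e^{−0.0459·0.3325} = 0.984854
N(d₁) = 0.652827,  N(d₂) = 0.549718
Call price V = S·N(d₁) − K·e^{−rT}·N(d₂) = 81.381459 − 63.932959 = 17.448500
φ(d₁) = (1/√(2π))·e^{−d₁²/2} = 0.369299
Θ = −S·φ(d₁)·σ/(2√T) − r·K·e^{−rT}·N(d₂) = −18.554330 − 2.934523 = -21.488853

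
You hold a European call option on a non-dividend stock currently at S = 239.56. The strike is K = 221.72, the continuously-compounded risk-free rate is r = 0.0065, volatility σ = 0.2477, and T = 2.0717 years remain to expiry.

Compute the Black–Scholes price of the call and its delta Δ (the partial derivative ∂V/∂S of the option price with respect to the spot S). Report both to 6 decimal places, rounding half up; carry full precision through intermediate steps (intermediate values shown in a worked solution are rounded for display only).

σ√T = 0.2477·√2.0717 = 0.356525
d₁ = (ln(S/K) + (r+σ²/2)T) / (σ√T) = (ln(239.56/221.72) + (0.0065+0.2477²/2)·2.0717) / 0.356525 = (0.077389 + 0.077021) / 0.356525 = 0.433096
d₂ = d₁ − σ√T = 0.433096 − 0.356525 = 0.076572
e^{−rT} = e^{−0.0065·2.0717} = 0.986624
N(d₁) = 0.667528,  N(d₂) = 0.530518
Call price V = S·N(d₁) − K·e^{−rT}·N(d₂) = 159.912922 − 116.053090 = 43.859832
Δ = N(d₁) = 0.667528

price = 43.859832
Δ = 0.667528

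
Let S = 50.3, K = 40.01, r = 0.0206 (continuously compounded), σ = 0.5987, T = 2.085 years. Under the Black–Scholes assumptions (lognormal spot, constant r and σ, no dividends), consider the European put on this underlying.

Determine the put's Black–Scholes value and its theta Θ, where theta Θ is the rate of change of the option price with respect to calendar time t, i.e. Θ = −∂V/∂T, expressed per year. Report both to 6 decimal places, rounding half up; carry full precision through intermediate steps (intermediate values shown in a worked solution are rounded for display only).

σ√T = 0.5987·√2.085 = 0.864495
d₁ = (ln(S/K) + (r+σ²/2)T) / (σ√T) = (ln(50.3/40.01) + (0.0206+0.5987²/2)·2.085) / 0.864495 = (0.228876 + 0.416626) / 0.864495 = 0.746681
d₂ = d₁ − σ√T = 0.746681 − 0.864495 = -0.117813
e^{−rT} = e^{−0.0206·2.085} = 0.957958
N(−d₁) = 0.227628,  N(−d₂) = 0.546892
Put price V = K·e^{−rT}·N(−d₂) − S·N(−d₁) = 20.961234 − 11.449685 = 9.511549
φ(d₁) = (1/√(2π))·e^{−d₁²/2} = 0.301886
Θ = −S·φ(d₁)·σ/(2√T) + r·K·e^{−rT}·N(−d₂) = −3.148020 + 0.431801 = -2.716219

price = 9.511549
Θ = -2.716219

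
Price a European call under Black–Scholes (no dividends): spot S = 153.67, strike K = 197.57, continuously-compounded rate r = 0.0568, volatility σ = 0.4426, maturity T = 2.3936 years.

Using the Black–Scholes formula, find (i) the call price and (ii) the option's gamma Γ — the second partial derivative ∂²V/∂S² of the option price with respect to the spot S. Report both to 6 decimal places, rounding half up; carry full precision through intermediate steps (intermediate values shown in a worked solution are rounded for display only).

price = 34.891137
Γ = 0.003734

σ√T = 0.4426·√2.3936 = 0.684758
d₁ = (ln(S/K) + (r+σ²/2)T) / (σ√T) = (ln(153.67/197.57) + (0.0568+0.4426²/2)·2.3936) / 0.684758 = (-0.251286 + 0.370403) / 0.684758 = 0.173956
d₂ = d₁ − σ√T = 0.173956 − 0.684758 = -0.510802
e^{−rT} = e^{−0.0568·2.3936} = 0.872881
N(d₁) = 0.569050,  N(d₂) = 0.304745
Call price V = S·N(d₁) − K·e^{−rT}·N(d₂) = 87.445914 − 52.554777 = 34.891137
φ(d₁) = (1/√(2π))·e^{−d₁²/2} = 0.392952
Γ = φ(d₁) / (S·σ·√T) = 0.003734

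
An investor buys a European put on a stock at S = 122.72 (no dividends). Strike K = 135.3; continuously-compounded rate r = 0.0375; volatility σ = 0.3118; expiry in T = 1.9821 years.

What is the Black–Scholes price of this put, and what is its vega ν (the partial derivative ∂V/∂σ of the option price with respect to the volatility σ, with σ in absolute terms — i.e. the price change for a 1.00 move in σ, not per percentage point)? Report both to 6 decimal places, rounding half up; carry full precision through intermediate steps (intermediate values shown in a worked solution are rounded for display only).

price = 23.044708
ν = 67.978013

σ√T = 0.3118·√1.9821 = 0.438974
d₁ = (ln(S/K) + (r+σ²/2)T) / (σ√T) = (ln(122.72/135.3) + (0.0375+0.3118²/2)·1.9821) / 0.438974 = (-0.097589 + 0.170678) / 0.438974 = 0.166499
d₂ = d₁ − σ√T = 0.166499 − 0.438974 = -0.272475
e^{−rT} = e^{−0.0375·1.9821} = 0.928366
N(−d₁) = 0.433882,  N(−d₂) = 0.607372
Put price V = K·e^{−rT}·N(−d₂) − S·N(−d₁) = 76.290731 − 53.246023 = 23.044708
φ(d₁) = (1/√(2π))·e^{−d₁²/2} = 0.393451
ν = S·φ(d₁)·√T = 67.978013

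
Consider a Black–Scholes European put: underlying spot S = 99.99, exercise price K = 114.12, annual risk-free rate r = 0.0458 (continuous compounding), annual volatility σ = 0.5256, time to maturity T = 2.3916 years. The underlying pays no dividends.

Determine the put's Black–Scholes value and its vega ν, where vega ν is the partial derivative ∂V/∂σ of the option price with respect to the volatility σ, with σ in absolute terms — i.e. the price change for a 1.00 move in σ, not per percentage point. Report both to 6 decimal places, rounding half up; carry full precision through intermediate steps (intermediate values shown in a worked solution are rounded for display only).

σ√T = 0.5256·√2.3916 = 0.812830
d₁ = (ln(S/K) + (r+σ²/2)T) / (σ√T) = (ln(99.99/114.12) + (0.0458+0.5256²/2)·2.3916) / 0.812830 = (-0.132180 + 0.439881) / 0.812830 = 0.378555
d₂ = d₁ − σ√T = 0.378555 − 0.812830 = -0.434274
e^{−rT} = e^{−0.0458·2.3916} = 0.896251
N(−d₁) = 0.352509,  N(−d₂) = 0.667955
Put price V = K·e^{−rT}·N(−d₂) − S·N(−d₁) = 68.318556 − 35.247378 = 33.071177
φ(d₁) = (1/√(2π))·e^{−d₁²/2} = 0.371357
ν = S·φ(d₁)·√T = 57.423915

price = 33.071177
ν = 57.423915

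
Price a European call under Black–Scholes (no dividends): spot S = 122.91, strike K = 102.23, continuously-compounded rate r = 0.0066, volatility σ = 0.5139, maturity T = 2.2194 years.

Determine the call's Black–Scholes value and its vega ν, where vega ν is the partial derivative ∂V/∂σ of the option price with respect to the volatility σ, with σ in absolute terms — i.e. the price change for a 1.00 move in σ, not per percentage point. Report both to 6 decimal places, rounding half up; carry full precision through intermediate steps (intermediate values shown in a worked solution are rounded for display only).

σ√T = 0.5139·√2.2194 = 0.765590
d₁ = (ln(S/K) + (r+σ²/2)T) / (σ√T) = (ln(122.91/102.23) + (0.0066+0.5139²/2)·2.2194) / 0.765590 = (0.184227 + 0.307712) / 0.765590 = 0.642562
d₂ = d₁ − σ√T = 0.642562 − 0.765590 = -0.123028
e^{−rT} = e^{−0.0066·2.2194} = 0.985459
N(d₁) = 0.739746,  N(d₂) = 0.451042
Call price V = S·N(d₁) − K·e^{−rT}·N(d₂) = 90.922173 − 45.439574 = 45.482599
φ(d₁) = (1/√(2π))·e^{−d₁²/2} = 0.324529
ν = S·φ(d₁)·√T = 59.423461

price = 45.482599
ν = 59.423461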